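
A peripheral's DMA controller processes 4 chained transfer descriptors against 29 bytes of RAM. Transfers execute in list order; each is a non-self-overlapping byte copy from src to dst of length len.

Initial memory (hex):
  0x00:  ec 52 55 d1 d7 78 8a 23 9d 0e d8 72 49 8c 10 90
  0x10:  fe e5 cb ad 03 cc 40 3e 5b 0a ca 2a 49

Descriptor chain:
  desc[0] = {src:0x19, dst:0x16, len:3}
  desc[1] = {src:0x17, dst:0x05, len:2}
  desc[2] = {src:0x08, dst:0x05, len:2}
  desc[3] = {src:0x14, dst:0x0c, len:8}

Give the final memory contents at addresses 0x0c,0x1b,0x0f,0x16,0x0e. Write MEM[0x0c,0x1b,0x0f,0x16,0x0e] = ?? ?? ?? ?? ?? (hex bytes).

D0: mem[0x16..0x18] <- [0a ca 2a]
D1: mem[0x05..0x06] <- [ca 2a]
D2: mem[0x05..0x06] <- [9d 0e]
D3: mem[0x0c..0x13] <- [03 cc 0a ca 2a 0a ca 2a]
query mem[0x0c]=0x03, mem[0x1b]=0x2a, mem[0x0f]=0xca, mem[0x16]=0x0a, mem[0x0e]=0x0a

MEM[0x0c,0x1b,0x0f,0x16,0x0e] = 03 2a ca 0a 0a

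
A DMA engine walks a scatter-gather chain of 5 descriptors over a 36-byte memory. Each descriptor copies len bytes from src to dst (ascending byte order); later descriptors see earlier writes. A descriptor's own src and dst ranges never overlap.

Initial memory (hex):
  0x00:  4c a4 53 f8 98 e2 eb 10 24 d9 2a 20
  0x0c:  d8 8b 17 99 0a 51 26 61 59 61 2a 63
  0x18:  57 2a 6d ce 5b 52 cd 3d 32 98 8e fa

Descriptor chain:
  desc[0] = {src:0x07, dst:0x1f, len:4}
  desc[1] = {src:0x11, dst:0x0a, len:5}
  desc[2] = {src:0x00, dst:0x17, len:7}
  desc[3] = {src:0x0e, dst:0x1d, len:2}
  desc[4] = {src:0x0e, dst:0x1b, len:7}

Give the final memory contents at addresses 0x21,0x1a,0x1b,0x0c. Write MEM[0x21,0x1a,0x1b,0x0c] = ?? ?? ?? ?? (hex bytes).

MEM[0x21,0x1a,0x1b,0x0c] = 59 f8 61 61

  after D0: wrote 4B at 0x1f = 1024d92a
  after D1: wrote 5B at 0x0a = 5126615961
  after D2: wrote 7B at 0x17 = 4ca453f898e2eb
  after D3: wrote 2B at 0x1d = 6199
  after D4: wrote 7B at 0x1b = 61990a51266159
query mem[0x21]=0x59, mem[0x1a]=0xf8, mem[0x1b]=0x61, mem[0x0c]=0x61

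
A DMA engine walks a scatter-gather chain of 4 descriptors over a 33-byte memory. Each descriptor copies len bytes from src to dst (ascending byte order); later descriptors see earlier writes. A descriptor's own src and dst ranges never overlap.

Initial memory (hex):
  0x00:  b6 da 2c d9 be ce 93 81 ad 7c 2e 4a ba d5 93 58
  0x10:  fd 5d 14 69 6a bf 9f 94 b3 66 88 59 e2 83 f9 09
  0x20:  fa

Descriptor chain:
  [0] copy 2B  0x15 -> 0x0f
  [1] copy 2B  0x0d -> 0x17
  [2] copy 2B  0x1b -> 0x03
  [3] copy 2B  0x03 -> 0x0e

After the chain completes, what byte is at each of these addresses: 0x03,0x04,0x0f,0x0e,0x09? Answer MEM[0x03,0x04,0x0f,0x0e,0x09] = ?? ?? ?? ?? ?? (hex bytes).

MEM[0x03,0x04,0x0f,0x0e,0x09] = 59 e2 e2 59 7c

  after D0: wrote 2B at 0x0f = bf9f
  after D1: wrote 2B at 0x17 = d593
  after D2: wrote 2B at 0x03 = 59e2
  after D3: wrote 2B at 0x0e = 59e2
query mem[0x03]=0x59, mem[0x04]=0xe2, mem[0x0f]=0xe2, mem[0x0e]=0x59, mem[0x09]=0x7c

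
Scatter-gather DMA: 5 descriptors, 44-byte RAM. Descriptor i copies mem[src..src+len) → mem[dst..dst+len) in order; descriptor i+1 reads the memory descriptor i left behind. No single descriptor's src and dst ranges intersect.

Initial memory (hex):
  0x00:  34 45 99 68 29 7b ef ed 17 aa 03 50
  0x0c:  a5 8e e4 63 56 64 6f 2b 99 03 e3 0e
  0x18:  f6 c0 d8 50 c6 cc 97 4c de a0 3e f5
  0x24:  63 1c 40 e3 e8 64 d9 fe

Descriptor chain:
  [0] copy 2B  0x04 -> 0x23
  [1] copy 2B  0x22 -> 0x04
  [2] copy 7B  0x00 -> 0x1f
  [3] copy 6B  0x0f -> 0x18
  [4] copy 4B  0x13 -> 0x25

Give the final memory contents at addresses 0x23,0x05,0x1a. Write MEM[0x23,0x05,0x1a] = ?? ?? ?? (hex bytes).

[0] 0x04->0x23 len=2 : 29 7b
[1] 0x22->0x04 len=2 : 3e 29
[2] 0x00->0x1f len=7 : 34 45 99 68 3e 29 ef
[3] 0x0f->0x18 len=6 : 63 56 64 6f 2b 99
[4] 0x13->0x25 len=4 : 2b 99 03 e3
query mem[0x23]=0x3e, mem[0x05]=0x29, mem[0x1a]=0x64

MEM[0x23,0x05,0x1a] = 3e 29 64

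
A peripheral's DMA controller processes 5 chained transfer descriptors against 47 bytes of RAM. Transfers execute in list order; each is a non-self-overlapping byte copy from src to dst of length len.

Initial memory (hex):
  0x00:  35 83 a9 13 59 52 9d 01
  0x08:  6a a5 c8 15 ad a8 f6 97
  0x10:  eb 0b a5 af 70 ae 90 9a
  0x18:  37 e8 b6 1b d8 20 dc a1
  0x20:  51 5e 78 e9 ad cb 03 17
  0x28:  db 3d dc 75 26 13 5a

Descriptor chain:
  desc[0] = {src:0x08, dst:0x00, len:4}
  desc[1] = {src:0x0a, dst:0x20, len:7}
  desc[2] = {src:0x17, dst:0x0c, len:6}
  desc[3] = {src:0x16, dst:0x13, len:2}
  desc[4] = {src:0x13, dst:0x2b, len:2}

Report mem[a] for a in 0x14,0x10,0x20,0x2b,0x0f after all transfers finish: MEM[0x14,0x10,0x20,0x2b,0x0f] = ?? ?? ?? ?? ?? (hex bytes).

[0] 0x08->0x00 len=4 : 6a a5 c8 15
[1] 0x0a->0x20 len=7 : c8 15 ad a8 f6 97 eb
[2] 0x17->0x0c len=6 : 9a 37 e8 b6 1b d8
[3] 0x16->0x13 len=2 : 90 9a
[4] 0x13->0x2b len=2 : 90 9a
query mem[0x14]=0x9a, mem[0x10]=0x1b, mem[0x20]=0xc8, mem[0x2b]=0x90, mem[0x0f]=0xb6

MEM[0x14,0x10,0x20,0x2b,0x0f] = 9a 1b c8 90 b6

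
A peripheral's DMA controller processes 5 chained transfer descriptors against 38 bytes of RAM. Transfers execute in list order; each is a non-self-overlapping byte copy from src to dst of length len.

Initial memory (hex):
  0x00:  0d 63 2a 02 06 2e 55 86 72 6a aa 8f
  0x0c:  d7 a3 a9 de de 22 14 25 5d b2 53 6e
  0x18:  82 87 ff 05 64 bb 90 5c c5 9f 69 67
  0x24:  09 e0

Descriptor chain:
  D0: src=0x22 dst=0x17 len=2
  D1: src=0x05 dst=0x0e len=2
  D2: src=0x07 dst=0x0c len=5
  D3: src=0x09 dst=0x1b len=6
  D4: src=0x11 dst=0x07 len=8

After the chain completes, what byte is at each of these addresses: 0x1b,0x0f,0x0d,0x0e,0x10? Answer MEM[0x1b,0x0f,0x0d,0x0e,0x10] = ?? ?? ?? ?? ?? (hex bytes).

MEM[0x1b,0x0f,0x0d,0x0e,0x10] = 6a aa 69 67 8f

  after D0: wrote 2B at 0x17 = 6967
  after D1: wrote 2B at 0x0e = 2e55
  after D2: wrote 5B at 0x0c = 86726aaa8f
  after D3: wrote 6B at 0x1b = 6aaa8f86726a
  after D4: wrote 8B at 0x07 = 2214255db2536967
query mem[0x1b]=0x6a, mem[0x0f]=0xaa, mem[0x0d]=0x69, mem[0x0e]=0x67, mem[0x10]=0x8f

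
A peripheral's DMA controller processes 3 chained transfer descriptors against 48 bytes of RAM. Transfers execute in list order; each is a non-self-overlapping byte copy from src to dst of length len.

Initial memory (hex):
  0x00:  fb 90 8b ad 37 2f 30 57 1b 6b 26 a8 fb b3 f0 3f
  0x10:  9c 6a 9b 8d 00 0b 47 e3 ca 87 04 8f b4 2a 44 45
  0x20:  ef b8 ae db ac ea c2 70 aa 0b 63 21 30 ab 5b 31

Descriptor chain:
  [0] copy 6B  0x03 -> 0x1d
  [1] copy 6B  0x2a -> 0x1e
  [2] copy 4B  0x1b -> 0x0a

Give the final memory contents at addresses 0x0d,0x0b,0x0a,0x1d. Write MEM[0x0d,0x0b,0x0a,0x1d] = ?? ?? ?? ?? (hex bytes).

D0: mem[0x1d..0x22] <- [ad 37 2f 30 57 1b]
D1: mem[0x1e..0x23] <- [63 21 30 ab 5b 31]
D2: mem[0x0a..0x0d] <- [8f b4 ad 63]
query mem[0x0d]=0x63, mem[0x0b]=0xb4, mem[0x0a]=0x8f, mem[0x1d]=0xad

MEM[0x0d,0x0b,0x0a,0x1d] = 63 b4 8f ad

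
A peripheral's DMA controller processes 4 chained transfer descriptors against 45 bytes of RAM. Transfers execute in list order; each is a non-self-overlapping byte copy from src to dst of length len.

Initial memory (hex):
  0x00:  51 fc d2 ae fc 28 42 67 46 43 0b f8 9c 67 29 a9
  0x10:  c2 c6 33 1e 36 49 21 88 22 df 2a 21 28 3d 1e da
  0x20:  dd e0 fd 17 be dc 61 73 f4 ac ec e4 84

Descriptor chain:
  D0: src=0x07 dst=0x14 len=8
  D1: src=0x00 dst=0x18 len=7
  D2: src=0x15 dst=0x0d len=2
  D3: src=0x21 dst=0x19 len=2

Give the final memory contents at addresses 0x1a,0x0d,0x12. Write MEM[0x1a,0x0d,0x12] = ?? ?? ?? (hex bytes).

MEM[0x1a,0x0d,0x12] = fd 46 33

  after D0: wrote 8B at 0x14 = 6746430bf89c6729
  after D1: wrote 7B at 0x18 = 51fcd2aefc2842
  after D2: wrote 2B at 0x0d = 4643
  after D3: wrote 2B at 0x19 = e0fd
query mem[0x1a]=0xfd, mem[0x0d]=0x46, mem[0x12]=0x33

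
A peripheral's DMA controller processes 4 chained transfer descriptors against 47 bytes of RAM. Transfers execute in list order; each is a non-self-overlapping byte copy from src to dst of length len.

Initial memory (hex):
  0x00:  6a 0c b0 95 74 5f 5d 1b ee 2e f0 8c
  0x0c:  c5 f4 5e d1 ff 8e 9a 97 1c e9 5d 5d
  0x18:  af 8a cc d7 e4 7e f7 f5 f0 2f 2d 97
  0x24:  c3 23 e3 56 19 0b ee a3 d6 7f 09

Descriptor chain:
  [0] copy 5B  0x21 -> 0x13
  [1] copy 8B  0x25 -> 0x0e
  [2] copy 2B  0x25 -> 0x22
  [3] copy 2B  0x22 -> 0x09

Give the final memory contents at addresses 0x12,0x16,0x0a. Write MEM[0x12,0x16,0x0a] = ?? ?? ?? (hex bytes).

MEM[0x12,0x16,0x0a] = 0b c3 e3

D0: mem[0x13..0x17] <- [2f 2d 97 c3 23]
D1: mem[0x0e..0x15] <- [23 e3 56 19 0b ee a3 d6]
D2: mem[0x22..0x23] <- [23 e3]
D3: mem[0x09..0x0a] <- [23 e3]
query mem[0x12]=0x0b, mem[0x16]=0xc3, mem[0x0a]=0xe3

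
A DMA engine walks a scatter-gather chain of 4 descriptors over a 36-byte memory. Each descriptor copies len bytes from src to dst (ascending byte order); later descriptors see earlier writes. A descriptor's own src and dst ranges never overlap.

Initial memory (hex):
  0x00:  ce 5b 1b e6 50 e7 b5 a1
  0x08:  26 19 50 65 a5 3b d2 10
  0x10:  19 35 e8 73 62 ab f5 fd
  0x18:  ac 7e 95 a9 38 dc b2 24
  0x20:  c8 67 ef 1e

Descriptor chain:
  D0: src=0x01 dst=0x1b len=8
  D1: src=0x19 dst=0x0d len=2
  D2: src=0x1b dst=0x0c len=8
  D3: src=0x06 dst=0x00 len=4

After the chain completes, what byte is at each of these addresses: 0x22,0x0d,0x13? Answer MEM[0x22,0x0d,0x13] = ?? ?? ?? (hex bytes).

#0 dst[0x1b+8] := {0x5b,0x1b,0xe6,0x50,0xe7,0xb5,0xa1,0x26}
#1 dst[0x0d+2] := {0x7e,0x95}
#2 dst[0x0c+8] := {0x5b,0x1b,0xe6,0x50,0xe7,0xb5,0xa1,0x26}
#3 dst[0x00+4] := {0xb5,0xa1,0x26,0x19}
query mem[0x22]=0x26, mem[0x0d]=0x1b, mem[0x13]=0x26

MEM[0x22,0x0d,0x13] = 26 1b 26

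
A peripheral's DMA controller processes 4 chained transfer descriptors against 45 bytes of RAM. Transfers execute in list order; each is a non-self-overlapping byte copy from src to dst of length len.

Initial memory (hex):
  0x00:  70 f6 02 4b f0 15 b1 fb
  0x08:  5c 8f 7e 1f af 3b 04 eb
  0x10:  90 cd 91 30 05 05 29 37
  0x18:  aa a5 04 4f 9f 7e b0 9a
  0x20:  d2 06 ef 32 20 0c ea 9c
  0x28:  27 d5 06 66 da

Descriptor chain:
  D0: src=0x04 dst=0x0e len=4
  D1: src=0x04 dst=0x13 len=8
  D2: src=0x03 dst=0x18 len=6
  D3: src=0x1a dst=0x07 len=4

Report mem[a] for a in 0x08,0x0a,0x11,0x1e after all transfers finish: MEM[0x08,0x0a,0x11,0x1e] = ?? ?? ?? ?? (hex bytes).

[0] 0x04->0x0e len=4 : f0 15 b1 fb
[1] 0x04->0x13 len=8 : f0 15 b1 fb 5c 8f 7e 1f
[2] 0x03->0x18 len=6 : 4b f0 15 b1 fb 5c
[3] 0x1a->0x07 len=4 : 15 b1 fb 5c
query mem[0x08]=0xb1, mem[0x0a]=0x5c, mem[0x11]=0xfb, mem[0x1e]=0xb0

MEM[0x08,0x0a,0x11,0x1e] = b1 5c fb b0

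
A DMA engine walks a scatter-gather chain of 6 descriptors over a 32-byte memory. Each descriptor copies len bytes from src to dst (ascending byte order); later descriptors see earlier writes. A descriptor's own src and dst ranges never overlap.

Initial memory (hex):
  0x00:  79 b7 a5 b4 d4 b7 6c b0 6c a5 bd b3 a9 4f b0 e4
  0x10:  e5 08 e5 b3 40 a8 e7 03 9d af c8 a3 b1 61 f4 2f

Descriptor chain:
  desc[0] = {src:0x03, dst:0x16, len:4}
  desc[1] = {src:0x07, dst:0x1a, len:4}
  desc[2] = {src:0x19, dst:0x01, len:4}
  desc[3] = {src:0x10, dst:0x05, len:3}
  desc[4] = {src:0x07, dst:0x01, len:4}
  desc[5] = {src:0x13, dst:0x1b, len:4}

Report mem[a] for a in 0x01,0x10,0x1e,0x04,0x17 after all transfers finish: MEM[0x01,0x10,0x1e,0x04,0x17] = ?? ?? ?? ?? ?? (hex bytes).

MEM[0x01,0x10,0x1e,0x04,0x17] = e5 e5 b4 bd d4

[0] 0x03->0x16 len=4 : b4 d4 b7 6c
[1] 0x07->0x1a len=4 : b0 6c a5 bd
[2] 0x19->0x01 len=4 : 6c b0 6c a5
[3] 0x10->0x05 len=3 : e5 08 e5
[4] 0x07->0x01 len=4 : e5 6c a5 bd
[5] 0x13->0x1b len=4 : b3 40 a8 b4
query mem[0x01]=0xe5, mem[0x10]=0xe5, mem[0x1e]=0xb4, mem[0x04]=0xbd, mem[0x17]=0xd4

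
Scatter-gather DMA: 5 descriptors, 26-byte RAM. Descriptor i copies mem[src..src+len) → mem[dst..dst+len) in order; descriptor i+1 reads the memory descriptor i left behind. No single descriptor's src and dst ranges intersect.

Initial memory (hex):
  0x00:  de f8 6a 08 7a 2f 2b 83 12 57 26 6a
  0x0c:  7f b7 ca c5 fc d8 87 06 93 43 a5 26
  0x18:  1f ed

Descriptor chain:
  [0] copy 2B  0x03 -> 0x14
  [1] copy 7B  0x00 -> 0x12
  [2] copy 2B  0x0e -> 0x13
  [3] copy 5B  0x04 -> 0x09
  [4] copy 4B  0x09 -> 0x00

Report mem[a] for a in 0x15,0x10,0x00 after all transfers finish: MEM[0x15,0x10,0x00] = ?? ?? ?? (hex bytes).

MEM[0x15,0x10,0x00] = 08 fc 7a

D0: mem[0x14..0x15] <- [08 7a]
D1: mem[0x12..0x18] <- [de f8 6a 08 7a 2f 2b]
D2: mem[0x13..0x14] <- [ca c5]
D3: mem[0x09..0x0d] <- [7a 2f 2b 83 12]
D4: mem[0x00..0x03] <- [7a 2f 2b 83]
query mem[0x15]=0x08, mem[0x10]=0xfc, mem[0x00]=0x7a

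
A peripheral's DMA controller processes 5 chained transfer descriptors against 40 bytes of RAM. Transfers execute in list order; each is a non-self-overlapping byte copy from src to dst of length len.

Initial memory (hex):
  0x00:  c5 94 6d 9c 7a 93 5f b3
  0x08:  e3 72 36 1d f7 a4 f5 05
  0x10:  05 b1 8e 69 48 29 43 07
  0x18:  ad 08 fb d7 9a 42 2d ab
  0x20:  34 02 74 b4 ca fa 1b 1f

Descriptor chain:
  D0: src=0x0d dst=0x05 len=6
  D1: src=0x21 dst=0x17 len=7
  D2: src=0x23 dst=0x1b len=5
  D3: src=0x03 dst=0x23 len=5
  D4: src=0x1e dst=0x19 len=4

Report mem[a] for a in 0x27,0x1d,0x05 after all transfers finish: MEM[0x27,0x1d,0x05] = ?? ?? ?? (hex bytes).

  after D0: wrote 6B at 0x05 = a4f50505b18e
  after D1: wrote 7B at 0x17 = 0274b4cafa1b1f
  after D2: wrote 5B at 0x1b = b4cafa1b1f
  after D3: wrote 5B at 0x23 = 9c7aa4f505
  after D4: wrote 4B at 0x19 = 1b1f3402
query mem[0x27]=0x05, mem[0x1d]=0xfa, mem[0x05]=0xa4

MEM[0x27,0x1d,0x05] = 05 fa a4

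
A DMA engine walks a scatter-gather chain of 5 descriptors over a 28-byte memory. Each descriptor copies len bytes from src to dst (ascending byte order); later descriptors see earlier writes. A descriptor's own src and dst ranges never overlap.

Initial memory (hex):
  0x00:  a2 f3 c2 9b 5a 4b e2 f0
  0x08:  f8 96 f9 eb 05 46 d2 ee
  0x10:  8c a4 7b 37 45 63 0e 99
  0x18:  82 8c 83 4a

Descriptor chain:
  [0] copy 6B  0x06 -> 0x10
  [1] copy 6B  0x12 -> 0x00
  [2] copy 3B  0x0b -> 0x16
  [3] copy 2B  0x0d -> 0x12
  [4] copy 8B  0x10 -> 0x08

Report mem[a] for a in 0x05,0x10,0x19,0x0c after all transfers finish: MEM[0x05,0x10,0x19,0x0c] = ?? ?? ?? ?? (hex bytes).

[0] 0x06->0x10 len=6 : e2 f0 f8 96 f9 eb
[1] 0x12->0x00 len=6 : f8 96 f9 eb 0e 99
[2] 0x0b->0x16 len=3 : eb 05 46
[3] 0x0d->0x12 len=2 : 46 d2
[4] 0x10->0x08 len=8 : e2 f0 46 d2 f9 eb eb 05
query mem[0x05]=0x99, mem[0x10]=0xe2, mem[0x19]=0x8c, mem[0x0c]=0xf9

MEM[0x05,0x10,0x19,0x0c] = 99 e2 8c f9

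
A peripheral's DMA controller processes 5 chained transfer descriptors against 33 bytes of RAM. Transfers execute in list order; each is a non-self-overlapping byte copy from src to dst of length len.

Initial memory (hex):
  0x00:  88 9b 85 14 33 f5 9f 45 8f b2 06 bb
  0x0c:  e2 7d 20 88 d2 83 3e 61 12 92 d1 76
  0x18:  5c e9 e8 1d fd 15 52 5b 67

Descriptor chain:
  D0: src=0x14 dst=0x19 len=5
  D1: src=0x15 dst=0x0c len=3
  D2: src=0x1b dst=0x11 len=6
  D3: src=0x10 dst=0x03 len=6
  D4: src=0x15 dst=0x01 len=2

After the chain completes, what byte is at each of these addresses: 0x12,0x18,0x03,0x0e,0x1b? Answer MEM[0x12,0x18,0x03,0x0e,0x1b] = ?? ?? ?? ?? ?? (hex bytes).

[0] 0x14->0x19 len=5 : 12 92 d1 76 5c
[1] 0x15->0x0c len=3 : 92 d1 76
[2] 0x1b->0x11 len=6 : d1 76 5c 52 5b 67
[3] 0x10->0x03 len=6 : d2 d1 76 5c 52 5b
[4] 0x15->0x01 len=2 : 5b 67
query mem[0x12]=0x76, mem[0x18]=0x5c, mem[0x03]=0xd2, mem[0x0e]=0x76, mem[0x1b]=0xd1

MEM[0x12,0x18,0x03,0x0e,0x1b] = 76 5c d2 76 d1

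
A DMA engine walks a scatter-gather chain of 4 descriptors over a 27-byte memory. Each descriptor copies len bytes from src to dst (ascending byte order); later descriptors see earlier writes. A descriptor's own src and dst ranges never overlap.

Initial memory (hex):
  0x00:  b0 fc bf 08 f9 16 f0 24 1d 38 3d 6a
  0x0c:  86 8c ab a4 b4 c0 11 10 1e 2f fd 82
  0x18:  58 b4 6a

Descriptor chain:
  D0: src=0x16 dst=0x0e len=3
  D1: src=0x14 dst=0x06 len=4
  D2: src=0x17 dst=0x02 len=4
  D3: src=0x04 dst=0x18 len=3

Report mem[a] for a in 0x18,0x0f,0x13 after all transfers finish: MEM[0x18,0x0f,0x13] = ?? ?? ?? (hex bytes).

D0: mem[0x0e..0x10] <- [fd 82 58]
D1: mem[0x06..0x09] <- [1e 2f fd 82]
D2: mem[0x02..0x05] <- [82 58 b4 6a]
D3: mem[0x18..0x1a] <- [b4 6a 1e]
query mem[0x18]=0xb4, mem[0x0f]=0x82, mem[0x13]=0x10

MEM[0x18,0x0f,0x13] = b4 82 10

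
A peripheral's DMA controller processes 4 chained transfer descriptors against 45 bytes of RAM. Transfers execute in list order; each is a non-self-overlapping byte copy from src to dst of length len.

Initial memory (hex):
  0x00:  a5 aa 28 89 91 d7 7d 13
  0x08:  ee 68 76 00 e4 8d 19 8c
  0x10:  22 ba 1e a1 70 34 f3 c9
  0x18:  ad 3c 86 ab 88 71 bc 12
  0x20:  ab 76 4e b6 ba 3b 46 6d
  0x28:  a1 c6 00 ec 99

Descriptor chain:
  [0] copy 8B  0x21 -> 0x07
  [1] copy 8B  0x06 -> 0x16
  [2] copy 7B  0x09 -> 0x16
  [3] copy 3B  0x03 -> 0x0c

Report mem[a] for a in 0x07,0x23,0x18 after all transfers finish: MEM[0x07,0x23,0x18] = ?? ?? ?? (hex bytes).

MEM[0x07,0x23,0x18] = 76 b6 3b

D0: mem[0x07..0x0e] <- [76 4e b6 ba 3b 46 6d a1]
D1: mem[0x16..0x1d] <- [7d 76 4e b6 ba 3b 46 6d]
D2: mem[0x16..0x1c] <- [b6 ba 3b 46 6d a1 8c]
D3: mem[0x0c..0x0e] <- [89 91 d7]
query mem[0x07]=0x76, mem[0x23]=0xb6, mem[0x18]=0x3b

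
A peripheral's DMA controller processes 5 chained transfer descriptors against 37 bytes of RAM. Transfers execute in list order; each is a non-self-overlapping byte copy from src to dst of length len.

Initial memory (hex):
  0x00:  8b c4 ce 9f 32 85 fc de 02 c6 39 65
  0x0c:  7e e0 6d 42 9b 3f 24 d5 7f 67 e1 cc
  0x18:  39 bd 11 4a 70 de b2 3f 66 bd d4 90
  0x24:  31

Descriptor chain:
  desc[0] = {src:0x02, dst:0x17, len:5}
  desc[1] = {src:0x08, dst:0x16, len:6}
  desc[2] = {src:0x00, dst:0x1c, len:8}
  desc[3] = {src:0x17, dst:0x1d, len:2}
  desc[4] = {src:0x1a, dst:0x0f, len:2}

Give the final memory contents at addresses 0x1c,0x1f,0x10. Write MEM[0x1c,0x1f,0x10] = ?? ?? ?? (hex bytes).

MEM[0x1c,0x1f,0x10] = 8b 9f e0

  after D0: wrote 5B at 0x17 = ce9f3285fc
  after D1: wrote 6B at 0x16 = 02c639657ee0
  after D2: wrote 8B at 0x1c = 8bc4ce9f3285fcde
  after D3: wrote 2B at 0x1d = c639
  after D4: wrote 2B at 0x0f = 7ee0
query mem[0x1c]=0x8b, mem[0x1f]=0x9f, mem[0x10]=0xe0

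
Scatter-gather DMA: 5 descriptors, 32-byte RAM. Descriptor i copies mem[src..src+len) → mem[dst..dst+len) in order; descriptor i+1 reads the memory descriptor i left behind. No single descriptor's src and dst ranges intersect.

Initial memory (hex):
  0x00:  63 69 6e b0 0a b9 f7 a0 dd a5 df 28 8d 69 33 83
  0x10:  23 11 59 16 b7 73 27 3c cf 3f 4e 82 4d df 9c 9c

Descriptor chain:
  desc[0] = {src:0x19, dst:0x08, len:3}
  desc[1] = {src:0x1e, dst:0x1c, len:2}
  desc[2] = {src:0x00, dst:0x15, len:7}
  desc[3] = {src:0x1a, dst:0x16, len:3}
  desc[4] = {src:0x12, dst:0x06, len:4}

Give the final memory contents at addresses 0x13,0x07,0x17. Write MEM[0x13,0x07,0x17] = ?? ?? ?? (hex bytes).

MEM[0x13,0x07,0x17] = 16 16 f7

  after D0: wrote 3B at 0x08 = 3f4e82
  after D1: wrote 2B at 0x1c = 9c9c
  after D2: wrote 7B at 0x15 = 63696eb00ab9f7
  after D3: wrote 3B at 0x16 = b9f79c
  after D4: wrote 4B at 0x06 = 5916b763
query mem[0x13]=0x16, mem[0x07]=0x16, mem[0x17]=0xf7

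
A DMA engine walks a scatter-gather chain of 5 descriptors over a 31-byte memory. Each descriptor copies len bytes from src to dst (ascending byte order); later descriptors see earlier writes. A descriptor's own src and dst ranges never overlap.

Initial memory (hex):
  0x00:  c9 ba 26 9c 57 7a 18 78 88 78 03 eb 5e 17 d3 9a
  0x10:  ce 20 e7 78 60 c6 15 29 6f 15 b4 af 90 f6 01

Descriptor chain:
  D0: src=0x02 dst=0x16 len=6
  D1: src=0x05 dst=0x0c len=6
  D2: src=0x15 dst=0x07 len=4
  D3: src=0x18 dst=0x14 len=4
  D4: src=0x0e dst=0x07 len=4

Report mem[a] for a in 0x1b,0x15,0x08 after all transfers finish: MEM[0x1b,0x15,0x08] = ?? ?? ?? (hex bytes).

D0: mem[0x16..0x1b] <- [26 9c 57 7a 18 78]
D1: mem[0x0c..0x11] <- [7a 18 78 88 78 03]
D2: mem[0x07..0x0a] <- [c6 26 9c 57]
D3: mem[0x14..0x17] <- [57 7a 18 78]
D4: mem[0x07..0x0a] <- [78 88 78 03]
query mem[0x1b]=0x78, mem[0x15]=0x7a, mem[0x08]=0x88

MEM[0x1b,0x15,0x08] = 78 7a 88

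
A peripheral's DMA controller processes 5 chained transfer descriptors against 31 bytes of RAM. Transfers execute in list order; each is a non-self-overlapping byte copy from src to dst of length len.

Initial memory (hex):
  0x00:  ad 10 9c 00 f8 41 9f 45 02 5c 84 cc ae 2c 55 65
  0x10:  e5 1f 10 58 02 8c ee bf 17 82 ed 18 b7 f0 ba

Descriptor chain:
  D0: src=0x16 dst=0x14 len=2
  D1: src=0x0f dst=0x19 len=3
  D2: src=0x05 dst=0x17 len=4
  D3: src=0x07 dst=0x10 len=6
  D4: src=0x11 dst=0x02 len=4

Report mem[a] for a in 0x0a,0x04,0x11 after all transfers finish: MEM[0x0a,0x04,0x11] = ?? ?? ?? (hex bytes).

[0] 0x16->0x14 len=2 : ee bf
[1] 0x0f->0x19 len=3 : 65 e5 1f
[2] 0x05->0x17 len=4 : 41 9f 45 02
[3] 0x07->0x10 len=6 : 45 02 5c 84 cc ae
[4] 0x11->0x02 len=4 : 02 5c 84 cc
query mem[0x0a]=0x84, mem[0x04]=0x84, mem[0x11]=0x02

MEM[0x0a,0x04,0x11] = 84 84 02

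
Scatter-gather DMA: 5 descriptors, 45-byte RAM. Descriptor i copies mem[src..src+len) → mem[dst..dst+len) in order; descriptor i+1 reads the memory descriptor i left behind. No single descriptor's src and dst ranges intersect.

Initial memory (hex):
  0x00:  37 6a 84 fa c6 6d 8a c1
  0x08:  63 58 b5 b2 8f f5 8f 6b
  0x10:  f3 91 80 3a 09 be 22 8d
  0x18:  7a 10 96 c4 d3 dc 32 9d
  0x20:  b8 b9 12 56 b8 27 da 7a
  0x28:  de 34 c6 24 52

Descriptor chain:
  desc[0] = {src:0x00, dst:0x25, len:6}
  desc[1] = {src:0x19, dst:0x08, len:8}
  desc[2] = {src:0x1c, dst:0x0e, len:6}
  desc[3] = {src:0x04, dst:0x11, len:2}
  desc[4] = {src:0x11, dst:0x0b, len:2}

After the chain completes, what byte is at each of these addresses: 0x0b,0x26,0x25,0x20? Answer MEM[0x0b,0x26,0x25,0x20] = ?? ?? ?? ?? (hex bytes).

MEM[0x0b,0x26,0x25,0x20] = c6 6a 37 b8

D0: mem[0x25..0x2a] <- [37 6a 84 fa c6 6d]
D1: mem[0x08..0x0f] <- [10 96 c4 d3 dc 32 9d b8]
D2: mem[0x0e..0x13] <- [d3 dc 32 9d b8 b9]
D3: mem[0x11..0x12] <- [c6 6d]
D4: mem[0x0b..0x0c] <- [c6 6d]
query mem[0x0b]=0xc6, mem[0x26]=0x6a, mem[0x25]=0x37, mem[0x20]=0xb8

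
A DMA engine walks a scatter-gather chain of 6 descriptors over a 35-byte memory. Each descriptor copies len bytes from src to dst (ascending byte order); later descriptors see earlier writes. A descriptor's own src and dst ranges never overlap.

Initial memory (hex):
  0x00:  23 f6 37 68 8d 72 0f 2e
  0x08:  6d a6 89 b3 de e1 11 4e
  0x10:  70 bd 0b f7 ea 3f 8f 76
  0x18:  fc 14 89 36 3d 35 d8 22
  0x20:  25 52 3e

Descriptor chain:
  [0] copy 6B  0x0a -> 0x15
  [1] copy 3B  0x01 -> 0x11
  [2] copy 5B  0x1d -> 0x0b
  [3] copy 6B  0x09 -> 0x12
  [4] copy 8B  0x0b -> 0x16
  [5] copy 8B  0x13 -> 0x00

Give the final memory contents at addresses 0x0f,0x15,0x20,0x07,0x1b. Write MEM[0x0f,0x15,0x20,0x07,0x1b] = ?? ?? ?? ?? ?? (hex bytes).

MEM[0x0f,0x15,0x20,0x07,0x1b] = 52 d8 25 52 70

#0 dst[0x15+6] := {0x89,0xb3,0xde,0xe1,0x11,0x4e}
#1 dst[0x11+3] := {0xf6,0x37,0x68}
#2 dst[0x0b+5] := {0x35,0xd8,0x22,0x25,0x52}
#3 dst[0x12+6] := {0xa6,0x89,0x35,0xd8,0x22,0x25}
#4 dst[0x16+8] := {0x35,0xd8,0x22,0x25,0x52,0x70,0xf6,0xa6}
#5 dst[0x00+8] := {0x89,0x35,0xd8,0x35,0xd8,0x22,0x25,0x52}
query mem[0x0f]=0x52, mem[0x15]=0xd8, mem[0x20]=0x25, mem[0x07]=0x52, mem[0x1b]=0x70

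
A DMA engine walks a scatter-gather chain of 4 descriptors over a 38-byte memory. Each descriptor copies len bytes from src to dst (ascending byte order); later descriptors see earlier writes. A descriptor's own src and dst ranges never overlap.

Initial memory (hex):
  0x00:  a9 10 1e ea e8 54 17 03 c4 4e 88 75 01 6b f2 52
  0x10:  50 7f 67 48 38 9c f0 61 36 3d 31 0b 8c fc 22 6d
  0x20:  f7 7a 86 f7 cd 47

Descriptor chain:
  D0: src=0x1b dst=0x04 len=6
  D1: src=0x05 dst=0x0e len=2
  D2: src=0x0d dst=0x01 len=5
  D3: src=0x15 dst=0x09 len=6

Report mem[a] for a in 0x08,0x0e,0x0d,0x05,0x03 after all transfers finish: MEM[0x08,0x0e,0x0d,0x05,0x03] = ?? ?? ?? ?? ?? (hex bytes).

#0 dst[0x04+6] := {0x0b,0x8c,0xfc,0x22,0x6d,0xf7}
#1 dst[0x0e+2] := {0x8c,0xfc}
#2 dst[0x01+5] := {0x6b,0x8c,0xfc,0x50,0x7f}
#3 dst[0x09+6] := {0x9c,0xf0,0x61,0x36,0x3d,0x31}
query mem[0x08]=0x6d, mem[0x0e]=0x31, mem[0x0d]=0x3d, mem[0x05]=0x7f, mem[0x03]=0xfc

MEM[0x08,0x0e,0x0d,0x05,0x03] = 6d 31 3d 7f fc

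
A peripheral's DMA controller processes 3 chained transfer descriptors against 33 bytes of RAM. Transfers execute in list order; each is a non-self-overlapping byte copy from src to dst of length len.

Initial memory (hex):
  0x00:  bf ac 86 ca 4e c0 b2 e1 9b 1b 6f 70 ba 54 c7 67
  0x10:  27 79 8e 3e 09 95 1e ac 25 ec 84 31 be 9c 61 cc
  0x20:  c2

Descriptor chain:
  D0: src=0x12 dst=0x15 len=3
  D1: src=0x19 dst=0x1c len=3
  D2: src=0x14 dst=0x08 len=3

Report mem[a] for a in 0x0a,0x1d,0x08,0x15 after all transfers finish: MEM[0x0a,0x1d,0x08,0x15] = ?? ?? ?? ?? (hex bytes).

MEM[0x0a,0x1d,0x08,0x15] = 3e 84 09 8e

  after D0: wrote 3B at 0x15 = 8e3e09
  after D1: wrote 3B at 0x1c = ec8431
  after D2: wrote 3B at 0x08 = 098e3e
query mem[0x0a]=0x3e, mem[0x1d]=0x84, mem[0x08]=0x09, mem[0x15]=0x8e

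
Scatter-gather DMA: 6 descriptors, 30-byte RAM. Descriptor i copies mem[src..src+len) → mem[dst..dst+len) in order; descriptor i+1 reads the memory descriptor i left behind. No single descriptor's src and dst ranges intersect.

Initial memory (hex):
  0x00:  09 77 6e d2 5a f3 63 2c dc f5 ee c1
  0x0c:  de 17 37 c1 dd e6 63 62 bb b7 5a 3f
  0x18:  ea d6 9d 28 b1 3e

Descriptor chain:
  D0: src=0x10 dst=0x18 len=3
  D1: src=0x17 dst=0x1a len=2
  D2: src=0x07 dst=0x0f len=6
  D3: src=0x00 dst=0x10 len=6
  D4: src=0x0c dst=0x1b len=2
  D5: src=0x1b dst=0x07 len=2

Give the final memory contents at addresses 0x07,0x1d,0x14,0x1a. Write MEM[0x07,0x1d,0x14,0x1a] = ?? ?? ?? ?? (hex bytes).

MEM[0x07,0x1d,0x14,0x1a] = de 3e 5a 3f

[0] 0x10->0x18 len=3 : dd e6 63
[1] 0x17->0x1a len=2 : 3f dd
[2] 0x07->0x0f len=6 : 2c dc f5 ee c1 de
[3] 0x00->0x10 len=6 : 09 77 6e d2 5a f3
[4] 0x0c->0x1b len=2 : de 17
[5] 0x1b->0x07 len=2 : de 17
query mem[0x07]=0xde, mem[0x1d]=0x3e, mem[0x14]=0x5a, mem[0x1a]=0x3f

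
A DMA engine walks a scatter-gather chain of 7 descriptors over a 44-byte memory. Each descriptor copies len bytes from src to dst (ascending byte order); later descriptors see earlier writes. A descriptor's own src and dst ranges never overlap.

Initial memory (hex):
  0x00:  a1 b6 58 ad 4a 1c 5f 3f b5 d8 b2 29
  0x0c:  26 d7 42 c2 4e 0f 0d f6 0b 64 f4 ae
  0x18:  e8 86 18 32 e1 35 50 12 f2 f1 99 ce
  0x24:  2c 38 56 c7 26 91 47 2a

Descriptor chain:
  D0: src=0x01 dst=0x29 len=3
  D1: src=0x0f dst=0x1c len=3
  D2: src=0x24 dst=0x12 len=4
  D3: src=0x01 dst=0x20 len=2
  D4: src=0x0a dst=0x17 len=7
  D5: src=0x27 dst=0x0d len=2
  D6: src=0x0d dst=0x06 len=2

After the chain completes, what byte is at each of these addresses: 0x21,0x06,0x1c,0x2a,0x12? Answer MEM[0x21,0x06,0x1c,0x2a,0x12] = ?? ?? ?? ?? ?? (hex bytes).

D0: mem[0x29..0x2b] <- [b6 58 ad]
D1: mem[0x1c..0x1e] <- [c2 4e 0f]
D2: mem[0x12..0x15] <- [2c 38 56 c7]
D3: mem[0x20..0x21] <- [b6 58]
D4: mem[0x17..0x1d] <- [b2 29 26 d7 42 c2 4e]
D5: mem[0x0d..0x0e] <- [c7 26]
D6: mem[0x06..0x07] <- [c7 26]
query mem[0x21]=0x58, mem[0x06]=0xc7, mem[0x1c]=0xc2, mem[0x2a]=0x58, mem[0x12]=0x2c

MEM[0x21,0x06,0x1c,0x2a,0x12] = 58 c7 c2 58 2c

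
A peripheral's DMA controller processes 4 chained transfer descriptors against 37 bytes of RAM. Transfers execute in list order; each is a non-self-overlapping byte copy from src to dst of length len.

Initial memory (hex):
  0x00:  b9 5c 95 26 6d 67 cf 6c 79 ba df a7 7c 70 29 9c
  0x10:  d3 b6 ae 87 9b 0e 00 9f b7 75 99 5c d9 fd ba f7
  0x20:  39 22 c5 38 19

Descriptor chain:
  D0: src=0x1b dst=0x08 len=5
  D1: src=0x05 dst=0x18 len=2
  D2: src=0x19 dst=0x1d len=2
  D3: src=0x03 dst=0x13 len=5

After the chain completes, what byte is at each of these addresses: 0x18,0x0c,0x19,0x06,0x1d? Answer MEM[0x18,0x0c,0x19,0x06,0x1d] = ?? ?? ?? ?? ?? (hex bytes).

MEM[0x18,0x0c,0x19,0x06,0x1d] = 67 f7 cf cf cf

D0: mem[0x08..0x0c] <- [5c d9 fd ba f7]
D1: mem[0x18..0x19] <- [67 cf]
D2: mem[0x1d..0x1e] <- [cf 99]
D3: mem[0x13..0x17] <- [26 6d 67 cf 6c]
query mem[0x18]=0x67, mem[0x0c]=0xf7, mem[0x19]=0xcf, mem[0x06]=0xcf, mem[0x1d]=0xcf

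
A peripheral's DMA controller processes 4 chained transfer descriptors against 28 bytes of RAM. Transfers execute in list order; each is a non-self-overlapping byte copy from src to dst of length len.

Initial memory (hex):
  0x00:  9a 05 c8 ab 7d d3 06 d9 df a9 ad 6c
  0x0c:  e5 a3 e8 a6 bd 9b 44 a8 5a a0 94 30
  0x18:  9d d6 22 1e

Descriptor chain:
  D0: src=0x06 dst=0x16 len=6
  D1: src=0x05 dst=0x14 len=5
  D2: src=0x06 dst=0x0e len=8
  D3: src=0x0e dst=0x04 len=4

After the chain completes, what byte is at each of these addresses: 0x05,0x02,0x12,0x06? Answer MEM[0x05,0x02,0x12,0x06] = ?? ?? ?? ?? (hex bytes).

MEM[0x05,0x02,0x12,0x06] = d9 c8 ad df

#0 dst[0x16+6] := {0x06,0xd9,0xdf,0xa9,0xad,0x6c}
#1 dst[0x14+5] := {0xd3,0x06,0xd9,0xdf,0xa9}
#2 dst[0x0e+8] := {0x06,0xd9,0xdf,0xa9,0xad,0x6c,0xe5,0xa3}
#3 dst[0x04+4] := {0x06,0xd9,0xdf,0xa9}
query mem[0x05]=0xd9, mem[0x02]=0xc8, mem[0x12]=0xad, mem[0x06]=0xdf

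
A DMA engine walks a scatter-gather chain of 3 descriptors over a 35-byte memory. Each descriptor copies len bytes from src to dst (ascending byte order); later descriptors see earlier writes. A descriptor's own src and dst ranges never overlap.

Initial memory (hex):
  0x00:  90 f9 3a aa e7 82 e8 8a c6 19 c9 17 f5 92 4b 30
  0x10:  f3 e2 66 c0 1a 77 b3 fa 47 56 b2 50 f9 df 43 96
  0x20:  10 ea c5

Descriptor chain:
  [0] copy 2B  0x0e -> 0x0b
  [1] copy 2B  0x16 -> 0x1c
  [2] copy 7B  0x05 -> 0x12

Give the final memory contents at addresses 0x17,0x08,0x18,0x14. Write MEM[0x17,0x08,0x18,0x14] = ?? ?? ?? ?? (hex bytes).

  after D0: wrote 2B at 0x0b = 4b30
  after D1: wrote 2B at 0x1c = b3fa
  after D2: wrote 7B at 0x12 = 82e88ac619c94b
query mem[0x17]=0xc9, mem[0x08]=0xc6, mem[0x18]=0x4b, mem[0x14]=0x8a

MEM[0x17,0x08,0x18,0x14] = c9 c6 4b 8a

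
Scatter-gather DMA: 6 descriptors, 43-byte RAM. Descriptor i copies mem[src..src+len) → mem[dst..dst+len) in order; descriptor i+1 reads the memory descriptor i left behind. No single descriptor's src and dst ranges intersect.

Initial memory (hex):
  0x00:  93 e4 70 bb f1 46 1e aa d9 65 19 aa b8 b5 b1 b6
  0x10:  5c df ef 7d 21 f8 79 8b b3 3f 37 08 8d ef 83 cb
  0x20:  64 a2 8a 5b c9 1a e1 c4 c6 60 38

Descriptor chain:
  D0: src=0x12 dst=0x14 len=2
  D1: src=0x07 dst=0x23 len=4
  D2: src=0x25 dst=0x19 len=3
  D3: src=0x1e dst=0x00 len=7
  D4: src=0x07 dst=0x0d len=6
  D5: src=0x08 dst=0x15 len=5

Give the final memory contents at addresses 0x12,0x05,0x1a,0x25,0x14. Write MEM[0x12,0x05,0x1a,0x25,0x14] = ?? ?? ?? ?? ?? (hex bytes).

D0: mem[0x14..0x15] <- [ef 7d]
D1: mem[0x23..0x26] <- [aa d9 65 19]
D2: mem[0x19..0x1b] <- [65 19 c4]
D3: mem[0x00..0x06] <- [83 cb 64 a2 8a aa d9]
D4: mem[0x0d..0x12] <- [aa d9 65 19 aa b8]
D5: mem[0x15..0x19] <- [d9 65 19 aa b8]
query mem[0x12]=0xb8, mem[0x05]=0xaa, mem[0x1a]=0x19, mem[0x25]=0x65, mem[0x14]=0xef

MEM[0x12,0x05,0x1a,0x25,0x14] = b8 aa 19 65 ef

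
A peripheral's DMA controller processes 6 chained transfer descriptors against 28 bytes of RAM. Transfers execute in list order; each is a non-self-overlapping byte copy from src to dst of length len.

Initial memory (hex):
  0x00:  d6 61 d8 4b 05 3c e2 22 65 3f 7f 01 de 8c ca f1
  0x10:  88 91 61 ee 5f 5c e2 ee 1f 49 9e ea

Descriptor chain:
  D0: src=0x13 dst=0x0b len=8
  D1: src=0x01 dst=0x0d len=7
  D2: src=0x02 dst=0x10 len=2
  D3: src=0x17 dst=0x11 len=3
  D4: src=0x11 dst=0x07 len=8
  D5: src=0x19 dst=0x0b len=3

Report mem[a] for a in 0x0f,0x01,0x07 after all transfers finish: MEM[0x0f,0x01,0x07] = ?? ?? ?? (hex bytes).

MEM[0x0f,0x01,0x07] = 4b 61 ee

D0: mem[0x0b..0x12] <- [ee 5f 5c e2 ee 1f 49 9e]
D1: mem[0x0d..0x13] <- [61 d8 4b 05 3c e2 22]
D2: mem[0x10..0x11] <- [d8 4b]
D3: mem[0x11..0x13] <- [ee 1f 49]
D4: mem[0x07..0x0e] <- [ee 1f 49 5f 5c e2 ee 1f]
D5: mem[0x0b..0x0d] <- [49 9e ea]
query mem[0x0f]=0x4b, mem[0x01]=0x61, mem[0x07]=0xee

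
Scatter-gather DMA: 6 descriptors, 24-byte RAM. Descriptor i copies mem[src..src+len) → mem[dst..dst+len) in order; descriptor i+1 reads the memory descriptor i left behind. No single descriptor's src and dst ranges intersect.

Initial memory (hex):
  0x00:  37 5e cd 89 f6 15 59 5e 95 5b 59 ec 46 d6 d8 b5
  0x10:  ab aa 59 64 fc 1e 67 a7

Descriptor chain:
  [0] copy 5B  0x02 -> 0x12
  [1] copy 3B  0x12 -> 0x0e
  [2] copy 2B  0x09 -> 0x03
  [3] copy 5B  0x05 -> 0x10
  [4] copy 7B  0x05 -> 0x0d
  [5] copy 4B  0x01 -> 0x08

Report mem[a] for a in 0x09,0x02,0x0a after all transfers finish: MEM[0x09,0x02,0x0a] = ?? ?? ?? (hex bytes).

[0] 0x02->0x12 len=5 : cd 89 f6 15 59
[1] 0x12->0x0e len=3 : cd 89 f6
[2] 0x09->0x03 len=2 : 5b 59
[3] 0x05->0x10 len=5 : 15 59 5e 95 5b
[4] 0x05->0x0d len=7 : 15 59 5e 95 5b 59 ec
[5] 0x01->0x08 len=4 : 5e cd 5b 59
query mem[0x09]=0xcd, mem[0x02]=0xcd, mem[0x0a]=0x5b

MEM[0x09,0x02,0x0a] = cd cd 5b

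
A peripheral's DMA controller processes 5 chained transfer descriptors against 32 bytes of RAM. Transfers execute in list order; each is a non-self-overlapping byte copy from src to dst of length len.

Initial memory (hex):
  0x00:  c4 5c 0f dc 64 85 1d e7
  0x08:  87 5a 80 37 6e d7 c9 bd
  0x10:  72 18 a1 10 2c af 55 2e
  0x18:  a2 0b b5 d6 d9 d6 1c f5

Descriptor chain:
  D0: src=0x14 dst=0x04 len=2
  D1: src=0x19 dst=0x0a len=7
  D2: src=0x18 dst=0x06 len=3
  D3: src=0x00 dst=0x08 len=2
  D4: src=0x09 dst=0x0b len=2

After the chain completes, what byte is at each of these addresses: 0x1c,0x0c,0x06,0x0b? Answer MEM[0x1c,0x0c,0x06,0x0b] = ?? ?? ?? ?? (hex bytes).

MEM[0x1c,0x0c,0x06,0x0b] = d9 0b a2 5c

#0 dst[0x04+2] := {0x2c,0xaf}
#1 dst[0x0a+7] := {0x0b,0xb5,0xd6,0xd9,0xd6,0x1c,0xf5}
#2 dst[0x06+3] := {0xa2,0x0b,0xb5}
#3 dst[0x08+2] := {0xc4,0x5c}
#4 dst[0x0b+2] := {0x5c,0x0b}
query mem[0x1c]=0xd9, mem[0x0c]=0x0b, mem[0x06]=0xa2, mem[0x0b]=0x5c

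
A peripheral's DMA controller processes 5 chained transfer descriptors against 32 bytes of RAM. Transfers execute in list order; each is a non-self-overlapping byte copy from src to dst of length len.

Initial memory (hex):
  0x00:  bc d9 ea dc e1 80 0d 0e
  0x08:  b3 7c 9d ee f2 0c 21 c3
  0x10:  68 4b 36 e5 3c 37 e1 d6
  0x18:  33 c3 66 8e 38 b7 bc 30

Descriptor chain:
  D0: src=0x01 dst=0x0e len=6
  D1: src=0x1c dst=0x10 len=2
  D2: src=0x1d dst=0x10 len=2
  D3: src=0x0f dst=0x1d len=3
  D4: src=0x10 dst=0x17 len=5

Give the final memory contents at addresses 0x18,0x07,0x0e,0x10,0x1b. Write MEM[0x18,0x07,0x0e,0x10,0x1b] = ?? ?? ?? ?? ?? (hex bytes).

MEM[0x18,0x07,0x0e,0x10,0x1b] = bc 0e d9 b7 3c

[0] 0x01->0x0e len=6 : d9 ea dc e1 80 0d
[1] 0x1c->0x10 len=2 : 38 b7
[2] 0x1d->0x10 len=2 : b7 bc
[3] 0x0f->0x1d len=3 : ea b7 bc
[4] 0x10->0x17 len=5 : b7 bc 80 0d 3c
query mem[0x18]=0xbc, mem[0x07]=0x0e, mem[0x0e]=0xd9, mem[0x10]=0xb7, mem[0x1b]=0x3c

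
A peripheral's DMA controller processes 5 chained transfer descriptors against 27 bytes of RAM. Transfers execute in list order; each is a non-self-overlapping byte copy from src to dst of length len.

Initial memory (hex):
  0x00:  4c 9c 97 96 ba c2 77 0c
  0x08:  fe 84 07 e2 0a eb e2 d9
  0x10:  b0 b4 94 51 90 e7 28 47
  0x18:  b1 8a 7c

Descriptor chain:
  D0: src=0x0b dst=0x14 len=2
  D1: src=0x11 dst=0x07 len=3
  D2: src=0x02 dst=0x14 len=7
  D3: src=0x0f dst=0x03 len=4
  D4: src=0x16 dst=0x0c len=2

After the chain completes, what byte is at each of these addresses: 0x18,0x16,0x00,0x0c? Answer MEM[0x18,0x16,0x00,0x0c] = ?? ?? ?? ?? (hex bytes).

[0] 0x0b->0x14 len=2 : e2 0a
[1] 0x11->0x07 len=3 : b4 94 51
[2] 0x02->0x14 len=7 : 97 96 ba c2 77 b4 94
[3] 0x0f->0x03 len=4 : d9 b0 b4 94
[4] 0x16->0x0c len=2 : ba c2
query mem[0x18]=0x77, mem[0x16]=0xba, mem[0x00]=0x4c, mem[0x0c]=0xba

MEM[0x18,0x16,0x00,0x0c] = 77 ba 4c ba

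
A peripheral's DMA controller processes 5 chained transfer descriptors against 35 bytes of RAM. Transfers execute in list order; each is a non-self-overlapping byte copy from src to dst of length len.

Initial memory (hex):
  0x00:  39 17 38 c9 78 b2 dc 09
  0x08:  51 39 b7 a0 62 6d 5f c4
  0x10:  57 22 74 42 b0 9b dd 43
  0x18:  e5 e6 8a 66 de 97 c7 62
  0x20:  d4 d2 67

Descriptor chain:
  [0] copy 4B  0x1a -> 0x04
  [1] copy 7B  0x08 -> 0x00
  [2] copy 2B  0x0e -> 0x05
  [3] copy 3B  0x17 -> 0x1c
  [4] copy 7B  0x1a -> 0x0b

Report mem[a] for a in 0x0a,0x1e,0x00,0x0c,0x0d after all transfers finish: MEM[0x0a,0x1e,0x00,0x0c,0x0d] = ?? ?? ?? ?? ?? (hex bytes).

MEM[0x0a,0x1e,0x00,0x0c,0x0d] = b7 e6 51 66 43

[0] 0x1a->0x04 len=4 : 8a 66 de 97
[1] 0x08->0x00 len=7 : 51 39 b7 a0 62 6d 5f
[2] 0x0e->0x05 len=2 : 5f c4
[3] 0x17->0x1c len=3 : 43 e5 e6
[4] 0x1a->0x0b len=7 : 8a 66 43 e5 e6 62 d4
query mem[0x0a]=0xb7, mem[0x1e]=0xe6, mem[0x00]=0x51, mem[0x0c]=0x66, mem[0x0d]=0x43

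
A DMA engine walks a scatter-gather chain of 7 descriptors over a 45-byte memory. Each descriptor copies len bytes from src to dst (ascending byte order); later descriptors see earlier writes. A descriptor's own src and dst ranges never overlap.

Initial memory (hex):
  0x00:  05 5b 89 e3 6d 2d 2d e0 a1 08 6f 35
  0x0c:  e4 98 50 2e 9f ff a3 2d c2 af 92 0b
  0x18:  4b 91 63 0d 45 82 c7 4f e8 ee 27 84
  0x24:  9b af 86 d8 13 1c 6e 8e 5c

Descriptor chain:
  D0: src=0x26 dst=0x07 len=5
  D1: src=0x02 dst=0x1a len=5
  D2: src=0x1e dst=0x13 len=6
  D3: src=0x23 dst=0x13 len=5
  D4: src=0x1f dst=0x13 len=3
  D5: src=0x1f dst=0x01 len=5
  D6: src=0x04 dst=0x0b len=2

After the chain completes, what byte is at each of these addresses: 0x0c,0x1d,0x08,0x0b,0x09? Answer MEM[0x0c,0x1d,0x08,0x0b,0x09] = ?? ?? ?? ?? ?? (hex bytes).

#0 dst[0x07+5] := {0x86,0xd8,0x13,0x1c,0x6e}
#1 dst[0x1a+5] := {0x89,0xe3,0x6d,0x2d,0x2d}
#2 dst[0x13+6] := {0x2d,0x4f,0xe8,0xee,0x27,0x84}
#3 dst[0x13+5] := {0x84,0x9b,0xaf,0x86,0xd8}
#4 dst[0x13+3] := {0x4f,0xe8,0xee}
#5 dst[0x01+5] := {0x4f,0xe8,0xee,0x27,0x84}
#6 dst[0x0b+2] := {0x27,0x84}
query mem[0x0c]=0x84, mem[0x1d]=0x2d, mem[0x08]=0xd8, mem[0x0b]=0x27, mem[0x09]=0x13

MEM[0x0c,0x1d,0x08,0x0b,0x09] = 84 2d d8 27 13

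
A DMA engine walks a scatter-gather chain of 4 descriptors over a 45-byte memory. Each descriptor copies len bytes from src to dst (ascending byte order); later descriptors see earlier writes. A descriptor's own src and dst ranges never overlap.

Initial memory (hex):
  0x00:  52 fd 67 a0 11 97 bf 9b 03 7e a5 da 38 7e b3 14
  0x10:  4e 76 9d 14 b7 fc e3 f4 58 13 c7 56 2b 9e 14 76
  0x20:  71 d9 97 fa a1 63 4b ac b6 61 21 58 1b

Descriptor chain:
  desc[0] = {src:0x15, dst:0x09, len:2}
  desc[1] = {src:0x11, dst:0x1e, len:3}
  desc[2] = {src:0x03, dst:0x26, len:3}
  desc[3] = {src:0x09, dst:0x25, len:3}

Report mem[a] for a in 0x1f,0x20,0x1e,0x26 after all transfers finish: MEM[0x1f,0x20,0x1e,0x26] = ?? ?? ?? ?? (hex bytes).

MEM[0x1f,0x20,0x1e,0x26] = 9d 14 76 e3

D0: mem[0x09..0x0a] <- [fc e3]
D1: mem[0x1e..0x20] <- [76 9d 14]
D2: mem[0x26..0x28] <- [a0 11 97]
D3: mem[0x25..0x27] <- [fc e3 da]
query mem[0x1f]=0x9d, mem[0x20]=0x14, mem[0x1e]=0x76, mem[0x26]=0xe3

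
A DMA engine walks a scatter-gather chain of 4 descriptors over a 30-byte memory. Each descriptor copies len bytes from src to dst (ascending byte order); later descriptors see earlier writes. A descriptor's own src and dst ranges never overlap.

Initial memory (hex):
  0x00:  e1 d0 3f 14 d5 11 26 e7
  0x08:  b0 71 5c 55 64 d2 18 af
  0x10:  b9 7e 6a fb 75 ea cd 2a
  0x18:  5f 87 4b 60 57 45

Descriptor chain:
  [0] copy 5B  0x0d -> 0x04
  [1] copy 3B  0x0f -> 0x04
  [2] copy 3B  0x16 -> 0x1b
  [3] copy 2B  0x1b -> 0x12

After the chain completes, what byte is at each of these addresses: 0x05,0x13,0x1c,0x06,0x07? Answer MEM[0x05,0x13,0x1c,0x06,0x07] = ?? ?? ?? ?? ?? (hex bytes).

MEM[0x05,0x13,0x1c,0x06,0x07] = b9 2a 2a 7e b9

D0: mem[0x04..0x08] <- [d2 18 af b9 7e]
D1: mem[0x04..0x06] <- [af b9 7e]
D2: mem[0x1b..0x1d] <- [cd 2a 5f]
D3: mem[0x12..0x13] <- [cd 2a]
query mem[0x05]=0xb9, mem[0x13]=0x2a, mem[0x1c]=0x2a, mem[0x06]=0x7e, mem[0x07]=0xb9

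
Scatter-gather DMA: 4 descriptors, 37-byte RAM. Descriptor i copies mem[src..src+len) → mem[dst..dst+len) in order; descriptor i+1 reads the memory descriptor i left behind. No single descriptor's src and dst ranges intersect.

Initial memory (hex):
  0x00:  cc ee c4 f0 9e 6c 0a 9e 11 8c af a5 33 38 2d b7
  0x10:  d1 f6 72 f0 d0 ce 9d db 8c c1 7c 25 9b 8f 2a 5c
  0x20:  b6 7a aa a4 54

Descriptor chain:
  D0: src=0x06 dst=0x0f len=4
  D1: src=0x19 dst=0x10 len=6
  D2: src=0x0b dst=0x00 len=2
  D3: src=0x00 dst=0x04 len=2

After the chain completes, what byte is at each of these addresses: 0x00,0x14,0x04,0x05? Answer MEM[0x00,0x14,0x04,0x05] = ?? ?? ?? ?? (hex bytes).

MEM[0x00,0x14,0x04,0x05] = a5 8f a5 33

[0] 0x06->0x0f len=4 : 0a 9e 11 8c
[1] 0x19->0x10 len=6 : c1 7c 25 9b 8f 2a
[2] 0x0b->0x00 len=2 : a5 33
[3] 0x00->0x04 len=2 : a5 33
query mem[0x00]=0xa5, mem[0x14]=0x8f, mem[0x04]=0xa5, mem[0x05]=0x33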